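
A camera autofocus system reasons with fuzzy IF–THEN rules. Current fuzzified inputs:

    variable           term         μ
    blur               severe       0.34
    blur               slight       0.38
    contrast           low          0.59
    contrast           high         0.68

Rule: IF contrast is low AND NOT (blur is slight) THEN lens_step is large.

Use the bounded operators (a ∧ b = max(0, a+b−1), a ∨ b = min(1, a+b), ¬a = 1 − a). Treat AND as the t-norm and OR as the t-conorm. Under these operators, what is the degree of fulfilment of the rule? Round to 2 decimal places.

0.21

firing strength: low=0.59, ¬slight=1−0.38=0.62; AND[max(0, a+b−1)] → w = 0.21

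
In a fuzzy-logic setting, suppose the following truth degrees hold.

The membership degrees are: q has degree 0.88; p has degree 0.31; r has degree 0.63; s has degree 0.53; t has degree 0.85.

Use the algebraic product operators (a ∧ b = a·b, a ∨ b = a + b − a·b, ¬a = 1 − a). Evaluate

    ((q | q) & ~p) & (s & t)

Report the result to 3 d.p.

0.306

q | q = a + b − a·b on (0.8800, 0.8800) = 0.9856
~p = 1 − 0.3100 = 0.6900
(q | q) & ~p = a·b on (0.9856, 0.6900) = 0.6801
s & t = a·b on (0.5300, 0.8500) = 0.4505
((q | q) & ~p) & (s & t) = a·b on (0.6801, 0.4505) = 0.3064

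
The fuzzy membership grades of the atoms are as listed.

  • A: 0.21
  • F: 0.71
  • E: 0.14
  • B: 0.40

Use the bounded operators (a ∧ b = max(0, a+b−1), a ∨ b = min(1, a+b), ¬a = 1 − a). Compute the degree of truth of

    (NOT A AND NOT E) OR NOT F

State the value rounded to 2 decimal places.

0.94

NOT A = 1 − 0.21 = 0.79
NOT E = 1 − 0.14 = 0.86
NOT A AND NOT E = max(0, a+b−1) on (0.79, 0.86) = 0.65
NOT F = 1 − 0.71 = 0.29
(NOT A AND NOT E) OR NOT F = min(1, a+b) on (0.65, 0.29) = 0.94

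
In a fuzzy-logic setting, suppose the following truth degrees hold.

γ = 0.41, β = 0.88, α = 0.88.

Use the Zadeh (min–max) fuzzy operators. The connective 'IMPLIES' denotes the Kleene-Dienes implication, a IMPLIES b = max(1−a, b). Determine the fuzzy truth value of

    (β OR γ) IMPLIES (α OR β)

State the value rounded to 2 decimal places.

β OR γ = max(a, b) on (0.88, 0.41) = 0.88
α OR β = max(a, b) on (0.88, 0.88) = 0.88
(β OR γ) IMPLIES (α OR β)  [Kleene-Dienes: max(1−a, b)] with a=0.88, b=0.88 → 0.88

0.88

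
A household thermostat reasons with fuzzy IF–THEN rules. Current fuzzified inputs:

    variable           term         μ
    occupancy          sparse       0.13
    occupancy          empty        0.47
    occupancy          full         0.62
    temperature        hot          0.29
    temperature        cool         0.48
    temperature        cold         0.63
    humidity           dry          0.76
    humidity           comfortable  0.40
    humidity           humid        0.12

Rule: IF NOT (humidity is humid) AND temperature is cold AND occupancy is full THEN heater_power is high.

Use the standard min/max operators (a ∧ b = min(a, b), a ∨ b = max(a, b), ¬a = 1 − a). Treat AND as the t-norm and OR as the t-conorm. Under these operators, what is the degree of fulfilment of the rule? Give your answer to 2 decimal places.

firing strength: ¬humid=1−0.12=0.88, cold=0.63, full=0.62; AND[min(a, b)] → w = 0.62

0.62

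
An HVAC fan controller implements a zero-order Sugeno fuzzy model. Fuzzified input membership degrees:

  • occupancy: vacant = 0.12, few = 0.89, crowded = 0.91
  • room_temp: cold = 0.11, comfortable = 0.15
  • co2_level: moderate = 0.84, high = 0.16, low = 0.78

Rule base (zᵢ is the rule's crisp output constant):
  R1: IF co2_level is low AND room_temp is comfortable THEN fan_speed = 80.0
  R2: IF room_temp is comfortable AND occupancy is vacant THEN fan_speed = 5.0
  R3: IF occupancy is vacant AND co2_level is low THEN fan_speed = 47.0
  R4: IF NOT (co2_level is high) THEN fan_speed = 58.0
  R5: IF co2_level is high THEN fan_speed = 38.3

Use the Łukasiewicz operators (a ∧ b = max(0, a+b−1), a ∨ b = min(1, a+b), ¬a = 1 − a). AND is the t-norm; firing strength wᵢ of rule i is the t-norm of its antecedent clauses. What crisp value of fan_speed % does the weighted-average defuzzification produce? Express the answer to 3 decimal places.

R1 (z=80.0): low=0.78, comfortable=0.15; AND[max(0, a+b−1)] → w = 0.00
R2 (z=5.0): comfortable=0.15, vacant=0.12; AND[max(0, a+b−1)] → w = 0.00
R3 (z=47.0): vacant=0.12, low=0.78; AND[max(0, a+b−1)] → w = 0.00
R4 (z=58.0): ¬high=1−0.16=0.84 → w = 0.84
R5 (z=38.3): high=0.16 → w = 0.16
Weighted average = (0.00·80.0 + 0.00·5.0 + 0.00·47.0 + 0.84·58.0 + 0.16·38.3) / (0.00 + 0.00 + 0.00 + 0.84 + 0.16)
  = 54.8480 / 1.0000 = 54.848

54.848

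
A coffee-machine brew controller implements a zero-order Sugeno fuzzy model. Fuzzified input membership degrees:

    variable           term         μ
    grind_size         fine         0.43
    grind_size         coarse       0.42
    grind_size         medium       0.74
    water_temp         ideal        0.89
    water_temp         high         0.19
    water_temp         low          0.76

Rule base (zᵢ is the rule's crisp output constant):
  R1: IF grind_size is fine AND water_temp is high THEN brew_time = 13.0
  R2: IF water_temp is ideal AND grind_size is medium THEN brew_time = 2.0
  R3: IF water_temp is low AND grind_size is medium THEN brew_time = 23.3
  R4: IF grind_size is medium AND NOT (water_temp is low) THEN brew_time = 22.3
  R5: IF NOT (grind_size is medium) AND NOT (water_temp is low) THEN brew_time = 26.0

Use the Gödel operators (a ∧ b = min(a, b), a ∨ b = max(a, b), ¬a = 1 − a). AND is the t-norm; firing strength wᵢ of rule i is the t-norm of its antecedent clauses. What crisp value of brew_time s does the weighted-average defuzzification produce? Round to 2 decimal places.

15.25

R1 (z=13.0): fine=0.43, high=0.19; AND[min(a, b)] → w = 0.19
R2 (z=2.0): ideal=0.89, medium=0.74; AND[min(a, b)] → w = 0.74
R3 (z=23.3): low=0.76, medium=0.74; AND[min(a, b)] → w = 0.74
R4 (z=22.3): medium=0.74, ¬low=1−0.76=0.24; AND[min(a, b)] → w = 0.24
R5 (z=26.0): ¬medium=1−0.74=0.26, ¬low=1−0.76=0.24; AND[min(a, b)] → w = 0.24
Weighted average = (0.19·13.0 + 0.74·2.0 + 0.74·23.3 + 0.24·22.3 + 0.24·26.0) / (0.19 + 0.74 + 0.74 + 0.24 + 0.24)
  = 32.7840 / 2.1500 = 15.25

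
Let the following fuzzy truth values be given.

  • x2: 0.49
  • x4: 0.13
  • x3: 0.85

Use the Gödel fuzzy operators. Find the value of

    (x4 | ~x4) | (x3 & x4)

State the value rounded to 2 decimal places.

0.87

~x4 = 1 − 0.13 = 0.87
x4 | ~x4 = max(a, b) on (0.13, 0.87) = 0.87
x3 & x4 = min(a, b) on (0.85, 0.13) = 0.13
(x4 | ~x4) | (x3 & x4) = max(a, b) on (0.87, 0.13) = 0.87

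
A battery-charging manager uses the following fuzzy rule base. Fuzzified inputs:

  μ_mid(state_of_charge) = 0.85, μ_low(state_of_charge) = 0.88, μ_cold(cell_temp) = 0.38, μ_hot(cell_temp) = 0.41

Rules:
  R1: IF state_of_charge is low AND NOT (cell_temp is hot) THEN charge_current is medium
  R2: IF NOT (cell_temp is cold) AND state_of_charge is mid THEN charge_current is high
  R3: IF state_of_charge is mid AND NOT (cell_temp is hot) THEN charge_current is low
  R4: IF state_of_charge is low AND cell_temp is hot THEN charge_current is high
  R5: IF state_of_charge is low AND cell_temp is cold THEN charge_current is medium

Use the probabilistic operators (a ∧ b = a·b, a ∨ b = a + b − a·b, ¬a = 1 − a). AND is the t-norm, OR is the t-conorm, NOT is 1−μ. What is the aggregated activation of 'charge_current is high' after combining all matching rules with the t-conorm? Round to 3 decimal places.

0.698

R1: low=0.88, ¬hot=1−0.41=0.59; AND[a·b] → w = 0.5192
R2: ¬cold=1−0.38=0.62, mid=0.85; AND[a·b] → w = 0.5270
R3: mid=0.85, ¬hot=1−0.41=0.59; AND[a·b] → w = 0.5015
R4: low=0.88, hot=0.41; AND[a·b] → w = 0.3608
R5: low=0.88, cold=0.38; AND[a·b] → w = 0.3344
Rules with consequent 'high': {R2, R4} → strengths 0.5270, 0.3608
Aggregate via t-conorm [a + b − a·b]: 0.6977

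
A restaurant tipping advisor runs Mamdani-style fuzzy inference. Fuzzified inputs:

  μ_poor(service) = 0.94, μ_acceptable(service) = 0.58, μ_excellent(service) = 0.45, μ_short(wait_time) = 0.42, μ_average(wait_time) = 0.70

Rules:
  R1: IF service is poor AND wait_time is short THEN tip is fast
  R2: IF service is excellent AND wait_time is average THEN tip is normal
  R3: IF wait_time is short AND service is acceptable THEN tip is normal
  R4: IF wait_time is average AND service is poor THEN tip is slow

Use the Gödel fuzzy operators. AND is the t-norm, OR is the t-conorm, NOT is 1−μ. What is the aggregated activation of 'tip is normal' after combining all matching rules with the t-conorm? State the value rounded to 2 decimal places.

R1: poor=0.94, short=0.42; AND[min(a, b)] → w = 0.42
R2: excellent=0.45, average=0.70; AND[min(a, b)] → w = 0.45
R3: short=0.42, acceptable=0.58; AND[min(a, b)] → w = 0.42
R4: average=0.70, poor=0.94; AND[min(a, b)] → w = 0.70
Rules with consequent 'normal': {R2, R3} → strengths 0.45, 0.42
Aggregate via t-conorm [max(a, b)]: 0.45

0.45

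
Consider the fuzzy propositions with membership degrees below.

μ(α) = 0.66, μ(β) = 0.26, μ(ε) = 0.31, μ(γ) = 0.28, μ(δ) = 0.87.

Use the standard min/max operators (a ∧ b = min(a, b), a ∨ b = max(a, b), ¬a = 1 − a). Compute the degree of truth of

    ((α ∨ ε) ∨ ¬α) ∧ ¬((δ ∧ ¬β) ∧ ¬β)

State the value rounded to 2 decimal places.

0.26

α ∨ ε = max(a, b) on (0.66, 0.31) = 0.66
¬α = 1 − 0.66 = 0.34
(α ∨ ε) ∨ ¬α = max(a, b) on (0.66, 0.34) = 0.66
¬β = 1 − 0.26 = 0.74
δ ∧ ¬β = min(a, b) on (0.87, 0.74) = 0.74
¬β = 1 − 0.26 = 0.74
(δ ∧ ¬β) ∧ ¬β = min(a, b) on (0.74, 0.74) = 0.74
¬((δ ∧ ¬β) ∧ ¬β) = 1 − 0.74 = 0.26
((α ∨ ε) ∨ ¬α) ∧ ¬((δ ∧ ¬β) ∧ ¬β) = min(a, b) on (0.66, 0.26) = 0.26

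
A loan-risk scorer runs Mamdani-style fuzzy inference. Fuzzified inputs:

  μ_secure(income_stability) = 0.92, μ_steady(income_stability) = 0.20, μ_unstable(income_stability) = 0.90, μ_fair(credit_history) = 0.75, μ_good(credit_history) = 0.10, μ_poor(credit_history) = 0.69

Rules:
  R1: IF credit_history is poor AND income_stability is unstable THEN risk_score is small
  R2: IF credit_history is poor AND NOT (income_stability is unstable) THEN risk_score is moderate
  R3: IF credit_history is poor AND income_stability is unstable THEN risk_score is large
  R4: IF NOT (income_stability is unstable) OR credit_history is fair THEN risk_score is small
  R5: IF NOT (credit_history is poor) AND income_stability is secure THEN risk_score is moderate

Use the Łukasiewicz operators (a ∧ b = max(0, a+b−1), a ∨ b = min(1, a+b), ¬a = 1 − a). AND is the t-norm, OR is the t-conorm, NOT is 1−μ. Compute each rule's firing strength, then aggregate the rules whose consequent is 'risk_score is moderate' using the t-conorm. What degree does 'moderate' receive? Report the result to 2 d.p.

R1: poor=0.69, unstable=0.90; AND[max(0, a+b−1)] → w = 0.59
R2: poor=0.69, ¬unstable=1−0.90=0.10; AND[max(0, a+b−1)] → w = 0.00
R3: poor=0.69, unstable=0.90; AND[max(0, a+b−1)] → w = 0.59
R4: ¬unstable=1−0.90=0.10, fair=0.75; OR[min(1, a+b)] → w = 0.85
R5: ¬poor=1−0.69=0.31, secure=0.92; AND[max(0, a+b−1)] → w = 0.23
Rules with consequent 'moderate': {R2, R5} → strengths 0.00, 0.23
Aggregate via t-conorm [min(1, a+b)]: 0.23

0.23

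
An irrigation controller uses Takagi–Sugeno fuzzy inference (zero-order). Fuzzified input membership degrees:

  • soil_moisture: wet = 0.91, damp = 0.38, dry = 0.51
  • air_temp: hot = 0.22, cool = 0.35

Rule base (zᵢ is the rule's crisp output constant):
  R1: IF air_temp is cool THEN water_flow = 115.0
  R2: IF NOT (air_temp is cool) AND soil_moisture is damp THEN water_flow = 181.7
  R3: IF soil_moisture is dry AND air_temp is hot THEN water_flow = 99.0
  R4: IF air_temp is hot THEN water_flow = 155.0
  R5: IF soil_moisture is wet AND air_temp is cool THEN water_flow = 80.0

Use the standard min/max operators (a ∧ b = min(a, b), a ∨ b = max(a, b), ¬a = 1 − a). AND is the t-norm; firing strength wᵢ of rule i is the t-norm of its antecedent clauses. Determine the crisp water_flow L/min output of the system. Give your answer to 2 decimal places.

R1 (z=115.0): cool=0.35 → w = 0.35
R2 (z=181.7): ¬cool=1−0.35=0.65, damp=0.38; AND[min(a, b)] → w = 0.38
R3 (z=99.0): dry=0.51, hot=0.22; AND[min(a, b)] → w = 0.22
R4 (z=155.0): hot=0.22 → w = 0.22
R5 (z=80.0): wet=0.91, cool=0.35; AND[min(a, b)] → w = 0.35
Weighted average = (0.35·115.0 + 0.38·181.7 + 0.22·99.0 + 0.22·155.0 + 0.35·80.0) / (0.35 + 0.38 + 0.22 + 0.22 + 0.35)
  = 193.1760 / 1.5200 = 127.09

127.09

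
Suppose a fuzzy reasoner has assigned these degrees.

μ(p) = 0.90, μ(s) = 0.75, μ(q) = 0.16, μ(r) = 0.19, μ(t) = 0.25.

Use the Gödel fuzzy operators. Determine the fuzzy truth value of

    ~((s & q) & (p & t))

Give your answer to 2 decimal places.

s & q = min(a, b) on (0.75, 0.16) = 0.16
p & t = min(a, b) on (0.90, 0.25) = 0.25
(s & q) & (p & t) = min(a, b) on (0.16, 0.25) = 0.16
~((s & q) & (p & t)) = 1 − 0.16 = 0.84

0.84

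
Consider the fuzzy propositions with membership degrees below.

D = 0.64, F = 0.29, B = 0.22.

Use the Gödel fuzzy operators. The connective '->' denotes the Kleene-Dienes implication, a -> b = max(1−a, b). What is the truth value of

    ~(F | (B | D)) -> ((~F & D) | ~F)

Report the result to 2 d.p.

0.71

B | D = max(a, b) on (0.22, 0.64) = 0.64
F | (B | D) = max(a, b) on (0.29, 0.64) = 0.64
~(F | (B | D)) = 1 − 0.64 = 0.36
~F = 1 − 0.29 = 0.71
~F & D = min(a, b) on (0.71, 0.64) = 0.64
~F = 1 − 0.29 = 0.71
(~F & D) | ~F = max(a, b) on (0.64, 0.71) = 0.71
~(F | (B | D)) -> ((~F & D) | ~F)  [Kleene-Dienes: max(1−a, b)] with a=0.36, b=0.71 → 0.71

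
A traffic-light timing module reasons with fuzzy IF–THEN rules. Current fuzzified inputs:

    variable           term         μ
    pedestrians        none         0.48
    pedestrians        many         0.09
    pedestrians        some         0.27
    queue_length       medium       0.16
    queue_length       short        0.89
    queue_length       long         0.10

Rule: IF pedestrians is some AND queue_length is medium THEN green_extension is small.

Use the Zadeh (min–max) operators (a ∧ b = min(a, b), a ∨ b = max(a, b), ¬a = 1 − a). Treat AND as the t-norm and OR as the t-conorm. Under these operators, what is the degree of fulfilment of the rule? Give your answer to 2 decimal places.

0.16

firing strength: some=0.27, medium=0.16; AND[min(a, b)] → w = 0.16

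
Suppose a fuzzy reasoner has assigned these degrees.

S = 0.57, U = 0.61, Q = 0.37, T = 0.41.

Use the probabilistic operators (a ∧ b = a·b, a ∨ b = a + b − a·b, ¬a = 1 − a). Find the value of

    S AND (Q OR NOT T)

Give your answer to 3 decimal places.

0.423

NOT T = 1 − 0.4100 = 0.5900
Q OR NOT T = a + b − a·b on (0.3700, 0.5900) = 0.7417
S AND (Q OR NOT T) = a·b on (0.5700, 0.7417) = 0.4228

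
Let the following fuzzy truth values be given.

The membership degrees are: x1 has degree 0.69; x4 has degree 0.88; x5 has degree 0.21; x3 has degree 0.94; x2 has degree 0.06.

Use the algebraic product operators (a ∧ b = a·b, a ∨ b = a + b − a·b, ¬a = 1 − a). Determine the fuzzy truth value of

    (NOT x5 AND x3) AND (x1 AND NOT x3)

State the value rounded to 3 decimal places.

NOT x5 = 1 − 0.2100 = 0.7900
NOT x5 AND x3 = a·b on (0.7900, 0.9400) = 0.7426
NOT x3 = 1 − 0.9400 = 0.0600
x1 AND NOT x3 = a·b on (0.6900, 0.0600) = 0.0414
(NOT x5 AND x3) AND (x1 AND NOT x3) = a·b on (0.7426, 0.0414) = 0.0307

0.031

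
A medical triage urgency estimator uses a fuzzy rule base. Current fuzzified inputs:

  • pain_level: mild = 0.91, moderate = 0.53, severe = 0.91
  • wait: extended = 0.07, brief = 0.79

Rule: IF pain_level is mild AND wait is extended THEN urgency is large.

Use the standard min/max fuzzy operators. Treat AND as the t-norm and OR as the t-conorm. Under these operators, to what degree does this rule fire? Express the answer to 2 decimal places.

0.07

firing strength: mild=0.91, extended=0.07; AND[min(a, b)] → w = 0.07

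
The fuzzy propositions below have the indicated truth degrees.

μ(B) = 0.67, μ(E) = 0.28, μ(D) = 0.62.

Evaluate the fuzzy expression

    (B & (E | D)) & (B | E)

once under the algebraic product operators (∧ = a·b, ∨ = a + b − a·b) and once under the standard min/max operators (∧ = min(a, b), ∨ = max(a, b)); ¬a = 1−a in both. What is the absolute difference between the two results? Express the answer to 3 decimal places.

0.249

Under algebraic product:
  E | D = a + b − a·b on (0.2800, 0.6200) = 0.7264
  B & (E | D) = a·b on (0.6700, 0.7264) = 0.4867
  B | E = a + b − a·b on (0.6700, 0.2800) = 0.7624
  (B & (E | D)) & (B | E) = a·b on (0.4867, 0.7624) = 0.3711
  → value = 0.3711
Under standard min/max:
  E | D = max(a, b) on (0.28, 0.62) = 0.62
  B & (E | D) = min(a, b) on (0.67, 0.62) = 0.62
  B | E = max(a, b) on (0.67, 0.28) = 0.67
  (B & (E | D)) & (B | E) = min(a, b) on (0.62, 0.67) = 0.62
  → value = 0.6200
|0.3711 − 0.6200| = 0.249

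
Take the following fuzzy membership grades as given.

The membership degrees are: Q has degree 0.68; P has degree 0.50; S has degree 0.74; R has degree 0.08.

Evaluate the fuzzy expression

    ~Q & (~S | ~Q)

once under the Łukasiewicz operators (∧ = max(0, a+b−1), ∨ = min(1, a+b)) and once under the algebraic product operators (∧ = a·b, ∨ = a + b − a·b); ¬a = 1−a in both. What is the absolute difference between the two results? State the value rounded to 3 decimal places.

0.159

Under Łukasiewicz:
  ~Q = 1 − 0.68 = 0.32
  ~S = 1 − 0.74 = 0.26
  ~Q = 1 − 0.68 = 0.32
  ~S | ~Q = min(1, a+b) on (0.26, 0.32) = 0.58
  ~Q & (~S | ~Q) = max(0, a+b−1) on (0.32, 0.58) = 0.00
  → value = 0.0000
Under algebraic product:
  ~Q = 1 − 0.6800 = 0.3200
  ~S = 1 − 0.7400 = 0.2600
  ~Q = 1 − 0.6800 = 0.3200
  ~S | ~Q = a + b − a·b on (0.2600, 0.3200) = 0.4968
  ~Q & (~S | ~Q) = a·b on (0.3200, 0.4968) = 0.1590
  → value = 0.1590
|0.0000 − 0.1590| = 0.159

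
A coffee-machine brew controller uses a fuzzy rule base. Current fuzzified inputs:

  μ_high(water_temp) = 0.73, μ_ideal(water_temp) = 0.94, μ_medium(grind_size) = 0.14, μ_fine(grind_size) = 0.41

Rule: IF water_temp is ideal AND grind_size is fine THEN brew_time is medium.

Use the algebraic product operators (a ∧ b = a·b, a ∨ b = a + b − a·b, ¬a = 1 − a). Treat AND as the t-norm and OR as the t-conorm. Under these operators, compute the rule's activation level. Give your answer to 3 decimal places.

firing strength: ideal=0.94, fine=0.41; AND[a·b] → w = 0.3854

0.385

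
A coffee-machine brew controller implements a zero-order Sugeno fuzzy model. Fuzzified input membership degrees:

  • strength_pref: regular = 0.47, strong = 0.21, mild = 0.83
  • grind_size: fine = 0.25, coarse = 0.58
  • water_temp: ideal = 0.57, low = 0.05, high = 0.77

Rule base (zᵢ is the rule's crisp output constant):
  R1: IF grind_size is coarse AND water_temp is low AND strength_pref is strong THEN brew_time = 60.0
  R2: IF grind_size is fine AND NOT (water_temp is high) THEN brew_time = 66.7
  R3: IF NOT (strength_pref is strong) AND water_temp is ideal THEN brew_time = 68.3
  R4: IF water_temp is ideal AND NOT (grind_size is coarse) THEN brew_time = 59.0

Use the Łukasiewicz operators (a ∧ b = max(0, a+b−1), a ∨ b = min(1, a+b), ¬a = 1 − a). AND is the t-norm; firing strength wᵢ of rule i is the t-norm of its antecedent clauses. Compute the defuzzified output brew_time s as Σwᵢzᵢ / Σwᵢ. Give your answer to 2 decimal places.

R1 (z=60.0): coarse=0.58, low=0.05, strong=0.21; AND[max(0, a+b−1)] → w = 0.00
R2 (z=66.7): fine=0.25, ¬high=1−0.77=0.23; AND[max(0, a+b−1)] → w = 0.00
R3 (z=68.3): ¬strong=1−0.21=0.79, ideal=0.57; AND[max(0, a+b−1)] → w = 0.36
R4 (z=59.0): ideal=0.57, ¬coarse=1−0.58=0.42; AND[max(0, a+b−1)] → w = 0.00
Weighted average = (0.00·60.0 + 0.00·66.7 + 0.36·68.3 + 0.00·59.0) / (0.00 + 0.00 + 0.36 + 0.00)
  = 24.5880 / 0.3600 = 68.30

68.30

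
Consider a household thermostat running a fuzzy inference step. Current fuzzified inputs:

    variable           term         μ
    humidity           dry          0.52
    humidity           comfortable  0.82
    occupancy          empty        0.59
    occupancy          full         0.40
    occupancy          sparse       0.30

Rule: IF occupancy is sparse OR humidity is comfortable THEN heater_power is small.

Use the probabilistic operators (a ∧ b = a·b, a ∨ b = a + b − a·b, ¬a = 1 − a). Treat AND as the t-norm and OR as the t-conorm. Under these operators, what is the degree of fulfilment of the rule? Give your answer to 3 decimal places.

firing strength: sparse=0.30, comfortable=0.82; OR[a + b − a·b] → w = 0.8740

0.874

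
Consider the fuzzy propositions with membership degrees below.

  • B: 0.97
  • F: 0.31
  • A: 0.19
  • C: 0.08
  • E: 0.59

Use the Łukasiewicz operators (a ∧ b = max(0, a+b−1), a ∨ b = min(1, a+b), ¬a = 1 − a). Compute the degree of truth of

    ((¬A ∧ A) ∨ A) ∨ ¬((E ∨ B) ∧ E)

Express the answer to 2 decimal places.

0.60

¬A = 1 − 0.19 = 0.81
¬A ∧ A = max(0, a+b−1) on (0.81, 0.19) = 0.00
(¬A ∧ A) ∨ A = min(1, a+b) on (0.00, 0.19) = 0.19
E ∨ B = min(1, a+b) on (0.59, 0.97) = 1.00
(E ∨ B) ∧ E = max(0, a+b−1) on (1.00, 0.59) = 0.59
¬((E ∨ B) ∧ E) = 1 − 0.59 = 0.41
((¬A ∧ A) ∨ A) ∨ ¬((E ∨ B) ∧ E) = min(1, a+b) on (0.19, 0.41) = 0.60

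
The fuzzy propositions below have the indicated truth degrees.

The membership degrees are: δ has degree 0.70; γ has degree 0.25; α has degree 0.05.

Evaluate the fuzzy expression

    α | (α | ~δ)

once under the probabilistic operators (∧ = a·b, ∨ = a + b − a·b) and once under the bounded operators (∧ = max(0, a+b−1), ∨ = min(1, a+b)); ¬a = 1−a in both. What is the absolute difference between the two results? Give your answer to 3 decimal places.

0.032

Under probabilistic:
  ~δ = 1 − 0.7000 = 0.3000
  α | ~δ = a + b − a·b on (0.0500, 0.3000) = 0.3350
  α | (α | ~δ) = a + b − a·b on (0.0500, 0.3350) = 0.3683
  → value = 0.3683
Under bounded:
  ~δ = 1 − 0.70 = 0.30
  α | ~δ = min(1, a+b) on (0.05, 0.30) = 0.35
  α | (α | ~δ) = min(1, a+b) on (0.05, 0.35) = 0.40
  → value = 0.4000
|0.3683 − 0.4000| = 0.032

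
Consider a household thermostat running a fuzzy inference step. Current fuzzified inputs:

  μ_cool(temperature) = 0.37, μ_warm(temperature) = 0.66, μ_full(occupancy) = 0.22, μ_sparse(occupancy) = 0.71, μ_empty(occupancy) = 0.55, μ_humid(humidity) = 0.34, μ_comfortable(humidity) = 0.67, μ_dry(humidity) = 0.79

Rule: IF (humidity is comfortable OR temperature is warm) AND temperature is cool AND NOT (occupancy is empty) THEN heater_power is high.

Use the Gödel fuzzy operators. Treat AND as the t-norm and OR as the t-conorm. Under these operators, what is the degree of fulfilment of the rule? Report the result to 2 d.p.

0.37

firing strength: (comfortable=0.67 OR warm=0.66) = 0.67; AND[min(a, b)] with cool=0.37, ¬empty=1−0.55=0.45 → w = 0.37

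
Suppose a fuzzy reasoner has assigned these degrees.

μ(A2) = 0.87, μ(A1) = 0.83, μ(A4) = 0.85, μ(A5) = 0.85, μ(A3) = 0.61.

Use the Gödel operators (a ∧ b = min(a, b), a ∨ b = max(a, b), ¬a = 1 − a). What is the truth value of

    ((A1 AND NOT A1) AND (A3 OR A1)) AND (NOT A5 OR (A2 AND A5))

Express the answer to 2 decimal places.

0.17

NOT A1 = 1 − 0.83 = 0.17
A1 AND NOT A1 = min(a, b) on (0.83, 0.17) = 0.17
A3 OR A1 = max(a, b) on (0.61, 0.83) = 0.83
(A1 AND NOT A1) AND (A3 OR A1) = min(a, b) on (0.17, 0.83) = 0.17
NOT A5 = 1 − 0.85 = 0.15
A2 AND A5 = min(a, b) on (0.87, 0.85) = 0.85
NOT A5 OR (A2 AND A5) = max(a, b) on (0.15, 0.85) = 0.85
((A1 AND NOT A1) AND (A3 OR A1)) AND (NOT A5 OR (A2 AND A5)) = min(a, b) on (0.17, 0.85) = 0.17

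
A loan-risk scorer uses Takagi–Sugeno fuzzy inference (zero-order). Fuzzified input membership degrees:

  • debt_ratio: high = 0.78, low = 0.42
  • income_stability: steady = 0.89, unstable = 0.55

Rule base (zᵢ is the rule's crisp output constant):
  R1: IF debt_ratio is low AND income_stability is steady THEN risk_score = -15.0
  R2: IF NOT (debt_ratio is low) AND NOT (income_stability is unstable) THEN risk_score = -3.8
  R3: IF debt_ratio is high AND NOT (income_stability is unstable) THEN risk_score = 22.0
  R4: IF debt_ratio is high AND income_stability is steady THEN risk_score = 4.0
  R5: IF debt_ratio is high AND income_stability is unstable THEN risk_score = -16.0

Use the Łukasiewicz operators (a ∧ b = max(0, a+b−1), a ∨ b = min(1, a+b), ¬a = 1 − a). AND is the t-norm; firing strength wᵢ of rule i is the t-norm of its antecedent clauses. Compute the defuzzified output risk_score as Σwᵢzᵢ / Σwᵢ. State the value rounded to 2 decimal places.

R1 (z=-15.0): low=0.42, steady=0.89; AND[max(0, a+b−1)] → w = 0.31
R2 (z=-3.8): ¬low=1−0.42=0.58, ¬unstable=1−0.55=0.45; AND[max(0, a+b−1)] → w = 0.03
R3 (z=22.0): high=0.78, ¬unstable=1−0.55=0.45; AND[max(0, a+b−1)] → w = 0.23
R4 (z=4.0): high=0.78, steady=0.89; AND[max(0, a+b−1)] → w = 0.67
R5 (z=-16.0): high=0.78, unstable=0.55; AND[max(0, a+b−1)] → w = 0.33
Weighted average = (0.31·-15.0 + 0.03·-3.8 + 0.23·22.0 + 0.67·4.0 + 0.33·-16.0) / (0.31 + 0.03 + 0.23 + 0.67 + 0.33)
  = -2.3040 / 1.5700 = -1.47

-1.47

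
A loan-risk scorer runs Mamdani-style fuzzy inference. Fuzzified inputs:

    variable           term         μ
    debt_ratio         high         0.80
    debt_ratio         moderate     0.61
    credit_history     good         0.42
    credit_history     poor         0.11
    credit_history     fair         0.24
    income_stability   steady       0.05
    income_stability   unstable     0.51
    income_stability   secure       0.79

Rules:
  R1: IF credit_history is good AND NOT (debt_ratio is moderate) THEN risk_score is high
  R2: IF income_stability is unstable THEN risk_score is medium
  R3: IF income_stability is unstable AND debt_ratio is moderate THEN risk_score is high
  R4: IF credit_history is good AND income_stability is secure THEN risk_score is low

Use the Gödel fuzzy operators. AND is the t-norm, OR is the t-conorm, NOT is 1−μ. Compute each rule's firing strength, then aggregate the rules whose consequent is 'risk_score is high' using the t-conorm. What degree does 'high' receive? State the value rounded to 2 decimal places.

R1: good=0.42, ¬moderate=1−0.61=0.39; AND[min(a, b)] → w = 0.39
R2: unstable=0.51 → w = 0.51
R3: unstable=0.51, moderate=0.61; AND[min(a, b)] → w = 0.51
R4: good=0.42, secure=0.79; AND[min(a, b)] → w = 0.42
Rules with consequent 'high': {R1, R3} → strengths 0.39, 0.51
Aggregate via t-conorm [max(a, b)]: 0.51

0.51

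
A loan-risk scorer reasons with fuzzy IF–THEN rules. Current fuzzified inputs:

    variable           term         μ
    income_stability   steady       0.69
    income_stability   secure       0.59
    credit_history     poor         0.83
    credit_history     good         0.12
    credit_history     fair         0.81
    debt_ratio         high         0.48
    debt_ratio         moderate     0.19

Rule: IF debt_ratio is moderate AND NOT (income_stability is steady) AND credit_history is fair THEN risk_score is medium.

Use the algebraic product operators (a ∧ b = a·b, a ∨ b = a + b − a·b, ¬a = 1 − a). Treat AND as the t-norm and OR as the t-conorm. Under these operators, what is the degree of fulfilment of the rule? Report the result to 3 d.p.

0.048

firing strength: moderate=0.19, ¬steady=1−0.69=0.31, fair=0.81; AND[a·b] → w = 0.0477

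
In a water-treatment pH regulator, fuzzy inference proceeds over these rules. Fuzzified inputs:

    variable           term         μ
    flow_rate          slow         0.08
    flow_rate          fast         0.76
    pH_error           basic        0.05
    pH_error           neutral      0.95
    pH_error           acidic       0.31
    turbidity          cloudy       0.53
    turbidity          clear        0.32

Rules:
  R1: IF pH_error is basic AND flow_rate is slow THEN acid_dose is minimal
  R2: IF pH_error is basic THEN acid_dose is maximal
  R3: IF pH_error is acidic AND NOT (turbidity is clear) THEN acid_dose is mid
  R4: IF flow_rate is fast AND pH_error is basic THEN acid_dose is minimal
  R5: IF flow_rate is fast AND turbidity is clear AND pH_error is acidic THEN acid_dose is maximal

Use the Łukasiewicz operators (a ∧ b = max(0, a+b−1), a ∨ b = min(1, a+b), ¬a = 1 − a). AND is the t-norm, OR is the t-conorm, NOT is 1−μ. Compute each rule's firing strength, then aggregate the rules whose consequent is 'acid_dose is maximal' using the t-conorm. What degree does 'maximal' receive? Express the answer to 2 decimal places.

0.05

R1: basic=0.05, slow=0.08; AND[max(0, a+b−1)] → w = 0.00
R2: basic=0.05 → w = 0.05
R3: acidic=0.31, ¬clear=1−0.32=0.68; AND[max(0, a+b−1)] → w = 0.00
R4: fast=0.76, basic=0.05; AND[max(0, a+b−1)] → w = 0.00
R5: fast=0.76, clear=0.32, acidic=0.31; AND[max(0, a+b−1)] → w = 0.00
Rules with consequent 'maximal': {R2, R5} → strengths 0.05, 0.00
Aggregate via t-conorm [min(1, a+b)]: 0.05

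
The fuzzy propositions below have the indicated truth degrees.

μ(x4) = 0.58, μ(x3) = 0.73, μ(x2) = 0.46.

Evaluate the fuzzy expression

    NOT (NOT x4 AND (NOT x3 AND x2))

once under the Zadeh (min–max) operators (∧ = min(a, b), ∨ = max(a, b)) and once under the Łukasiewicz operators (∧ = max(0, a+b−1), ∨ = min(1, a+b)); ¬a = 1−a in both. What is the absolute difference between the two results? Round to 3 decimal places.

0.270

Under Zadeh (min–max):
  NOT x4 = 1 − 0.58 = 0.42
  NOT x3 = 1 − 0.73 = 0.27
  NOT x3 AND x2 = min(a, b) on (0.27, 0.46) = 0.27
  NOT x4 AND (NOT x3 AND x2) = min(a, b) on (0.42, 0.27) = 0.27
  NOT (NOT x4 AND (NOT x3 AND x2)) = 1 − 0.27 = 0.73
  → value = 0.7300
Under Łukasiewicz:
  NOT x4 = 1 − 0.58 = 0.42
  NOT x3 = 1 − 0.73 = 0.27
  NOT x3 AND x2 = max(0, a+b−1) on (0.27, 0.46) = 0.00
  NOT x4 AND (NOT x3 AND x2) = max(0, a+b−1) on (0.42, 0.00) = 0.00
  NOT (NOT x4 AND (NOT x3 AND x2)) = 1 − 0.00 = 1.00
  → value = 1.0000
|0.7300 − 1.0000| = 0.270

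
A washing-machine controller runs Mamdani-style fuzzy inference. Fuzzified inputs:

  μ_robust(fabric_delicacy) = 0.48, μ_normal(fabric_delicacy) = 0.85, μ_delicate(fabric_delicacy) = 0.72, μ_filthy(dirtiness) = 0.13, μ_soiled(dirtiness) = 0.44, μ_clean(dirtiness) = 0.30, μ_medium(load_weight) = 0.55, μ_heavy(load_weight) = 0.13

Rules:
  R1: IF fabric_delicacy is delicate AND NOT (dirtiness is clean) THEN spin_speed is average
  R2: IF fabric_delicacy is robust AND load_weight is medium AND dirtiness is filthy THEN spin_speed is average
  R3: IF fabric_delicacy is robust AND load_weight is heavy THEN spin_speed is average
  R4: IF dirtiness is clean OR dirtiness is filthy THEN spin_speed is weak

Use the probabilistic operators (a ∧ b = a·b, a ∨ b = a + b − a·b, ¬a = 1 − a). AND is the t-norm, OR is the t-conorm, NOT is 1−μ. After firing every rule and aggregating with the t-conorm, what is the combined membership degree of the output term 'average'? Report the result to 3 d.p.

R1: delicate=0.72, ¬clean=1−0.30=0.70; AND[a·b] → w = 0.5040
R2: robust=0.48, medium=0.55, filthy=0.13; AND[a·b] → w = 0.0343
R3: robust=0.48, heavy=0.13; AND[a·b] → w = 0.0624
R4: clean=0.30, filthy=0.13; OR[a + b − a·b] → w = 0.3910
Rules with consequent 'average': {R1, R2, R3} → strengths 0.5040, 0.0343, 0.0624
Aggregate via t-conorm [a + b − a·b]: 0.5509

0.551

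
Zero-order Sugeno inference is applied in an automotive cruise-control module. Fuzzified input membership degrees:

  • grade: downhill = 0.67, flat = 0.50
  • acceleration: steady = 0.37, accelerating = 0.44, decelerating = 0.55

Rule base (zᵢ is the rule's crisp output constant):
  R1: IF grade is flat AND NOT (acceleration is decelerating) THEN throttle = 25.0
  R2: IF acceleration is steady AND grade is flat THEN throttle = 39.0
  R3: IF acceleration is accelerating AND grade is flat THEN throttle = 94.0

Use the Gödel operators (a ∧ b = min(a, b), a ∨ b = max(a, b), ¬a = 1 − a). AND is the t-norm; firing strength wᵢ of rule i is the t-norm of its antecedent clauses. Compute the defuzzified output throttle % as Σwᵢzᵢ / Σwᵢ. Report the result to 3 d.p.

R1 (z=25.0): flat=0.50, ¬decelerating=1−0.55=0.45; AND[min(a, b)] → w = 0.45
R2 (z=39.0): steady=0.37, flat=0.50; AND[min(a, b)] → w = 0.37
R3 (z=94.0): accelerating=0.44, flat=0.50; AND[min(a, b)] → w = 0.44
Weighted average = (0.45·25.0 + 0.37·39.0 + 0.44·94.0) / (0.45 + 0.37 + 0.44)
  = 67.0400 / 1.2600 = 53.206

53.206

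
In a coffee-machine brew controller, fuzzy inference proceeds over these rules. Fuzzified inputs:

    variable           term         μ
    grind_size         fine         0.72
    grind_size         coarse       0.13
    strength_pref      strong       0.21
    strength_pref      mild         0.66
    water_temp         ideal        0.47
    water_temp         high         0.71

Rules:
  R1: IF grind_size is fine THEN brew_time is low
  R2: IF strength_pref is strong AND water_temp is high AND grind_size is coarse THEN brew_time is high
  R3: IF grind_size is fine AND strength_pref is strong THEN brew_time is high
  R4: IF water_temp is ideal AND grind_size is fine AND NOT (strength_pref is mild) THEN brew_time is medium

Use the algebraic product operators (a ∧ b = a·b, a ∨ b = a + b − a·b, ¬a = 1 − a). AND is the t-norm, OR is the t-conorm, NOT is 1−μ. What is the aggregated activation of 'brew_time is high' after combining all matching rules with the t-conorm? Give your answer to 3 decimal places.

0.168

R1: fine=0.72 → w = 0.7200
R2: strong=0.21, high=0.71, coarse=0.13; AND[a·b] → w = 0.0194
R3: fine=0.72, strong=0.21; AND[a·b] → w = 0.1512
R4: ideal=0.47, fine=0.72, ¬mild=1−0.66=0.34; AND[a·b] → w = 0.1151
Rules with consequent 'high': {R2, R3} → strengths 0.0194, 0.1512
Aggregate via t-conorm [a + b − a·b]: 0.1677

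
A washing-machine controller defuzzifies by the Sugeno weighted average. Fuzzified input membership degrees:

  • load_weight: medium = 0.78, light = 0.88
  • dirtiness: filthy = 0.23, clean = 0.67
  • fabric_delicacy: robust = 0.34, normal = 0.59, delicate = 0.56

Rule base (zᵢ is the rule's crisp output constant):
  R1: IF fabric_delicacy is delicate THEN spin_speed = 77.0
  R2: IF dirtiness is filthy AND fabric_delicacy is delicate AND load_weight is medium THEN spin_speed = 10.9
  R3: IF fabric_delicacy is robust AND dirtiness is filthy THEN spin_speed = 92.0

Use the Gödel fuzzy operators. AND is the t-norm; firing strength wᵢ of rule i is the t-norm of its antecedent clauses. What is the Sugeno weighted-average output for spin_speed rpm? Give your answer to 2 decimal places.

R1 (z=77.0): delicate=0.56 → w = 0.56
R2 (z=10.9): filthy=0.23, delicate=0.56, medium=0.78; AND[min(a, b)] → w = 0.23
R3 (z=92.0): robust=0.34, filthy=0.23; AND[min(a, b)] → w = 0.23
Weighted average = (0.56·77.0 + 0.23·10.9 + 0.23·92.0) / (0.56 + 0.23 + 0.23)
  = 66.7870 / 1.0200 = 65.48

65.48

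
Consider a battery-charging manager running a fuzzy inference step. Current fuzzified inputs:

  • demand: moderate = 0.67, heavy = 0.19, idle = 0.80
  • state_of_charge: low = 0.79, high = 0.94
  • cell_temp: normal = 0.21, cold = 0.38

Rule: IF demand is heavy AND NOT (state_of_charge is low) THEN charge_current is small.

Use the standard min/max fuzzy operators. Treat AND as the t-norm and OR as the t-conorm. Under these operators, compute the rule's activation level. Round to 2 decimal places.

firing strength: heavy=0.19, ¬low=1−0.79=0.21; AND[min(a, b)] → w = 0.19

0.19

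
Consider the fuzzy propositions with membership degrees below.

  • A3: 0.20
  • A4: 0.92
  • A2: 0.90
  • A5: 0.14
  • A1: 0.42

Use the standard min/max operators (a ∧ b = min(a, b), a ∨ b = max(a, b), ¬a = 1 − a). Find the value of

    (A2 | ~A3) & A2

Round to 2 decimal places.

~A3 = 1 − 0.20 = 0.80
A2 | ~A3 = max(a, b) on (0.90, 0.80) = 0.90
(A2 | ~A3) & A2 = min(a, b) on (0.90, 0.90) = 0.90

0.90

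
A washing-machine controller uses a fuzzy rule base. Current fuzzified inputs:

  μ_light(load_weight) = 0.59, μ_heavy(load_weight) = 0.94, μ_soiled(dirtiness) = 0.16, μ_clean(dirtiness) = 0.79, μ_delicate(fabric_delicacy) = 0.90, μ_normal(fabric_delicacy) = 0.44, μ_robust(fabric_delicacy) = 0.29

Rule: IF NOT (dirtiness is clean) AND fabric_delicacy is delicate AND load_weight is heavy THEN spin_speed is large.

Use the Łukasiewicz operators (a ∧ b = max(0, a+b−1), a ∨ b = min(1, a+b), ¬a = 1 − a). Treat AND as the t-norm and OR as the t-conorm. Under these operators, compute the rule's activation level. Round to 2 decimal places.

0.05

firing strength: ¬clean=1−0.79=0.21, delicate=0.90, heavy=0.94; AND[max(0, a+b−1)] → w = 0.05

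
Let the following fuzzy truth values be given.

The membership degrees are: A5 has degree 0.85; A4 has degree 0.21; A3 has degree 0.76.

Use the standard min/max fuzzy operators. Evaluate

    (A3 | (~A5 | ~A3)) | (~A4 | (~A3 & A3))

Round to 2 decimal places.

0.79

~A5 = 1 − 0.85 = 0.15
~A3 = 1 − 0.76 = 0.24
~A5 | ~A3 = max(a, b) on (0.15, 0.24) = 0.24
A3 | (~A5 | ~A3) = max(a, b) on (0.76, 0.24) = 0.76
~A4 = 1 − 0.21 = 0.79
~A3 = 1 − 0.76 = 0.24
~A3 & A3 = min(a, b) on (0.24, 0.76) = 0.24
~A4 | (~A3 & A3) = max(a, b) on (0.79, 0.24) = 0.79
(A3 | (~A5 | ~A3)) | (~A4 | (~A3 & A3)) = max(a, b) on (0.76, 0.79) = 0.79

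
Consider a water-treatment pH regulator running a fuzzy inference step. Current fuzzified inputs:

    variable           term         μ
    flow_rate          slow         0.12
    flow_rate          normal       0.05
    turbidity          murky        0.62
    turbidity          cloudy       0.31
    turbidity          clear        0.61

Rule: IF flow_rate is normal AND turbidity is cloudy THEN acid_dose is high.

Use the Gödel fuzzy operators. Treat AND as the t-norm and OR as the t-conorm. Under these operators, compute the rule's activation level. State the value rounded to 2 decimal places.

0.05

firing strength: normal=0.05, cloudy=0.31; AND[min(a, b)] → w = 0.05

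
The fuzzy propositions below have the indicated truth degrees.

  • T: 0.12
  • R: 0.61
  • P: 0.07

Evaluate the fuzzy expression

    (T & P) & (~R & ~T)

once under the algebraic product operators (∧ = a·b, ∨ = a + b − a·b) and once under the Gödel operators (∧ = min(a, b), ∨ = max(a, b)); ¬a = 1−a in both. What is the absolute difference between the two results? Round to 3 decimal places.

0.067

Under algebraic product:
  T & P = a·b on (0.1200, 0.0700) = 0.0084
  ~R = 1 − 0.6100 = 0.3900
  ~T = 1 − 0.1200 = 0.8800
  ~R & ~T = a·b on (0.3900, 0.8800) = 0.3432
  (T & P) & (~R & ~T) = a·b on (0.0084, 0.3432) = 0.0029
  → value = 0.0029
Under Gödel:
  T & P = min(a, b) on (0.12, 0.07) = 0.07
  ~R = 1 − 0.61 = 0.39
  ~T = 1 − 0.12 = 0.88
  ~R & ~T = min(a, b) on (0.39, 0.88) = 0.39
  (T & P) & (~R & ~T) = min(a, b) on (0.07, 0.39) = 0.07
  → value = 0.0700
|0.0029 − 0.0700| = 0.067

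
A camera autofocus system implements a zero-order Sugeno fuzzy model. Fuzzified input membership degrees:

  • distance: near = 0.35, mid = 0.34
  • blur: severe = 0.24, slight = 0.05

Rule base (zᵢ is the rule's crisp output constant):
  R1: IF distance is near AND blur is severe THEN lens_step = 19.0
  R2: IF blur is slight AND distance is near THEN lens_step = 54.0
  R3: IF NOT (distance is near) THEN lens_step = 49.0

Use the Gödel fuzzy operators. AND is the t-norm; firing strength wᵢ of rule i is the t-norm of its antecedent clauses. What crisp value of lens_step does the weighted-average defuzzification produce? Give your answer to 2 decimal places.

41.61

R1 (z=19.0): near=0.35, severe=0.24; AND[min(a, b)] → w = 0.24
R2 (z=54.0): slight=0.05, near=0.35; AND[min(a, b)] → w = 0.05
R3 (z=49.0): ¬near=1−0.35=0.65 → w = 0.65
Weighted average = (0.24·19.0 + 0.05·54.0 + 0.65·49.0) / (0.24 + 0.05 + 0.65)
  = 39.1100 / 0.9400 = 41.61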